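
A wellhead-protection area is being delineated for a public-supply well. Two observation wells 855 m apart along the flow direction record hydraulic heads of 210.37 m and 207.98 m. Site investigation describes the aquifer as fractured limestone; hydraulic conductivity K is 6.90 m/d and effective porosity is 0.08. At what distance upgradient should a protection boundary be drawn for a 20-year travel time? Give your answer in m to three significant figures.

Hydraulic gradient i = (210.37 − 207.98) / 855 = 2.39 / 855 = 0.002795
Specific discharge q = 6.90 × 0.002795 = 0.01929 m/d
Average linear velocity = 0.01929 / 0.08 = 0.2411 m/d
T = 20 yr × 365 = 7300 d
L = v × T = 0.2411 × 7300 = 1760 m

1760 m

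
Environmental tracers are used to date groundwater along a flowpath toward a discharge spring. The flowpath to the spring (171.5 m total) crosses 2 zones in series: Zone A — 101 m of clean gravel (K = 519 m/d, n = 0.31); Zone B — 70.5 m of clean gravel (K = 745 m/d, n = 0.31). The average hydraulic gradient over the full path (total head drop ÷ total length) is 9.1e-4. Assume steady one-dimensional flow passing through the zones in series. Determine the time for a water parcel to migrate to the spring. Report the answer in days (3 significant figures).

98.5 days

Continuity: the same q passes through each zone, so ΔH = q·Σ(L_j/K_j) — the zones act as resistances in series.
Σ(L/K) = 101/519 + 70.5/745 = 0.1946 + 0.09463 = 0.2892 d
K_eq = L_total / Σ(L/K) = 171.5 / 0.2892 = 592.9 m/d
q = K_eq · i = 592.9 × 9.1e-4 = 0.5396 m/d (same in every zone)
Zone A: v = q/n = 0.5396/0.31 = 1.741 m/d → t_A = 101/1.741 = 58.03 d
Zone B: v = q/n = 0.5396/0.31 = 1.741 m/d → t_B = 70.5/1.741 = 40.50 d
Total t = 58.03 + 40.50 = 98.53 d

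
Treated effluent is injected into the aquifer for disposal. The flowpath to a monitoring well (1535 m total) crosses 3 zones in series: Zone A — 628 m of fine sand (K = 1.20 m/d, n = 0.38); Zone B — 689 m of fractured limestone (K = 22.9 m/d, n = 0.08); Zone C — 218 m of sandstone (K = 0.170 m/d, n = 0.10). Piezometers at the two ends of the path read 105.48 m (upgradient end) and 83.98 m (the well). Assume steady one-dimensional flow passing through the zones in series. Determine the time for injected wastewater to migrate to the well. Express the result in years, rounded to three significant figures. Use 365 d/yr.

Total head drop ΔH = 105.48 − 83.98 = 21.50 m
Steady 1-D flow in series ⇒ the Darcy flux q is identical in every zone and the zone head losses add (resistances L/K in series).
Σ(L/K) = 628/1.20 + 689/22.9 + 218/0.170 = 523.3 + 30.09 + 1282 = 1836 d
q = ΔH / Σ(L/K) = 21.50 / 1836 = 0.01171 m/d (same in every zone)
Zone A: v = q/n = 0.01171/0.38 = 0.03082 m/d → t_A = 628/0.03082 = 20380 d
Zone B: v = q/n = 0.01171/0.08 = 0.1464 m/d → t_B = 689/0.1464 = 4706 d
Zone C: v = q/n = 0.01171/0.10 = 0.1171 m/d → t_C = 218/0.1171 = 1861 d
Total t = 20380 + 4706 + 1861 = 26940 d
   = 26940 / 365 = 73.8 yr

73.8 years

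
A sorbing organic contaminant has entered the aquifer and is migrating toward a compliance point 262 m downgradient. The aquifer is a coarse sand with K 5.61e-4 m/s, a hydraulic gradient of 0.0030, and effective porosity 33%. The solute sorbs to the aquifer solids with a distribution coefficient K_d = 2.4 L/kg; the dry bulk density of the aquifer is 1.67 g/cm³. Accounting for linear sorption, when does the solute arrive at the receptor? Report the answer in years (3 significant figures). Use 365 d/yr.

21.4 years

K = 5.61e-4 m/s × 86400 s/d = 48.47 m/d
Darcy flux q = K·i = 48.47 × 0.0030 = 0.1454 m/d
Seepage velocity v = q / n = 0.1454 / 0.33 = 0.4406 m/d
Retardation R = 1 + ρ_b·K_d/n = 1 + 1.67×2.4/0.33 = 13.15
Contaminant velocity v_c = v/R = 0.4406/13.15 = 0.03352 m/d
t = L/v_c = 262/0.03352 = 7816 d
   = 7816/365 = 21.4 yr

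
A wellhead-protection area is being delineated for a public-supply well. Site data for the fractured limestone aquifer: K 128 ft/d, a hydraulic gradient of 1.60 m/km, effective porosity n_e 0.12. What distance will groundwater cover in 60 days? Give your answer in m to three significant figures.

K = 128 ft/d × 0.3048 = 39.01 m/d
q = Ki = 39.01 × 0.0016 = 0.06242 m/d
Seepage velocity v = q / n = 0.06242 / 0.12 = 0.5202 m/d
L = v × T = 0.5202 × 60 = 31.21 m

31.2 m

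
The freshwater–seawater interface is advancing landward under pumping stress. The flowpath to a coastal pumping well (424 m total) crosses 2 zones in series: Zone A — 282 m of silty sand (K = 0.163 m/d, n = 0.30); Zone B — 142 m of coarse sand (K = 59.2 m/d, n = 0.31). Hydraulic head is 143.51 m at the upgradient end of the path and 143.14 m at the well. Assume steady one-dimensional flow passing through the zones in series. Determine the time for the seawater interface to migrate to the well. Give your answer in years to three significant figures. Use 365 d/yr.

Total head drop ΔH = 143.51 − 143.14 = 0.37 m
Steady 1-D flow in series ⇒ the Darcy flux q is identical in every zone and the zone head losses add (resistances L/K in series).
Σ(L/K) = 282/0.163 + 142/59.2 = 1730 + 2.399 = 1732 d
q = ΔH / Σ(L/K) = 0.37 / 1732 = 2.136e-4 m/d (same in every zone)
Zone A: v = q/n = 2.136e-4/0.30 = 7.119e-4 m/d → t_A = 282/7.119e-4 = 396100 d
Zone B: v = q/n = 2.136e-4/0.31 = 6.889e-4 m/d → t_B = 142/6.889e-4 = 206100 d
Total t = 396100 + 206100 = 602200 d
   = 602200 / 365 = 1650 yr

1650 years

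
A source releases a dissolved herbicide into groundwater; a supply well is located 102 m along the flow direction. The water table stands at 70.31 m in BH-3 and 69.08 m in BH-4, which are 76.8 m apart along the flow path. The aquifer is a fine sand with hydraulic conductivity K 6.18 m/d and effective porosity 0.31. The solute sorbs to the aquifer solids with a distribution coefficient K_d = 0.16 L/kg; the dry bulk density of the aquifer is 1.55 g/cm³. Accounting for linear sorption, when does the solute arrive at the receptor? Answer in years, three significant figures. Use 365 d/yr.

1.58 years

Hydraulic gradient i = (70.31 − 69.08) / 76.8 = 1.23 / 76.8 = 0.01602
Specific discharge q = 6.18 × 0.01602 = 0.09898 m/d
v_s = q/n_e = 0.09898/0.31 = 0.3193 m/d
Retardation R = 1 + ρ_b·K_d/n = 1 + 1.55×0.16/0.31 = 1.800
Contaminant velocity v_c = v/R = 0.3193/1.800 = 0.1774 m/d
t = L/v_c = 102/0.1774 = 575.0 d
   = 575.0/365 = 1.58 yr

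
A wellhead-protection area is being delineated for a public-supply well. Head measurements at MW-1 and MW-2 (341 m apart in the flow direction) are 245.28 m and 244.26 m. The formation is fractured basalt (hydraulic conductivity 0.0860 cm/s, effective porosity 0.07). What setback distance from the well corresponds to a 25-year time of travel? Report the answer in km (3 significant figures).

Hydraulic gradient i = (245.28 − 244.26) / 341 = 1.02 / 341 = 0.002991
K = 0.0860 cm/s × 864 = 74.30 m/d
q = Ki = 74.30 × 0.002991 = 0.2223 m/d
v_s = q/n_e = 0.2223/0.07 = 3.175 m/d
T = 25 yr × 365 = 9125 d
L = v × T = 3.175 × 9125 = 28970 m
   = 29.0 km

29.0 km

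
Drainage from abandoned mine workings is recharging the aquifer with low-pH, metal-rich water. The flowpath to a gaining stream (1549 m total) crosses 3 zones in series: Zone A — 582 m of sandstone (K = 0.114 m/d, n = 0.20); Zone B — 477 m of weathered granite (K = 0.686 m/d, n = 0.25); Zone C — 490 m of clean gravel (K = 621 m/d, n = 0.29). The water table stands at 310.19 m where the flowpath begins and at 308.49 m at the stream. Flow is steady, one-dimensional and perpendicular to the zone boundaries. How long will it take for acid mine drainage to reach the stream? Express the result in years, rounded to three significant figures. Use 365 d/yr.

3530 years

Total head drop ΔH = 310.19 − 308.49 = 1.70 m
Continuity: the same q passes through each zone, so ΔH = q·Σ(L_j/K_j) — the zones act as resistances in series.
Σ(L/K) = 582/0.114 + 477/0.686 + 490/621 = 5105 + 695.3 + 0.7890 = 5801 d
q = ΔH / Σ(L/K) = 1.70 / 5801 = 2.930e-4 m/d (same in every zone)
Zone A: v = q/n = 2.930e-4/0.20 = 0.001465 m/d → t_A = 582/0.001465 = 397200 d
Zone B: v = q/n = 2.930e-4/0.25 = 0.001172 m/d → t_B = 477/0.001172 = 407000 d
Zone C: v = q/n = 2.930e-4/0.29 = 0.001010 m/d → t_C = 490/0.001010 = 484900 d
Total t = 397200 + 407000 + 484900 = 1.289e6 d
   = 1.289e6 / 365 = 3530 yr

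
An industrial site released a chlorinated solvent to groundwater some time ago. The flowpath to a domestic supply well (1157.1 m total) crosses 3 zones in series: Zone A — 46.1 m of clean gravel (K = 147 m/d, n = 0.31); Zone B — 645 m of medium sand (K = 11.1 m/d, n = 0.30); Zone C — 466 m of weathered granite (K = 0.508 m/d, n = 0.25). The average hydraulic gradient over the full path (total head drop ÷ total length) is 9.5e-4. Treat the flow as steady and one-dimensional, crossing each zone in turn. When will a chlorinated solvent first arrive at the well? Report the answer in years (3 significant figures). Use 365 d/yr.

789 years

Steady 1-D flow in series ⇒ the Darcy flux q is identical in every zone and the zone head losses add (resistances L/K in series).
Σ(L/K) = 46.1/147 + 645/11.1 + 466/0.508 = 0.3136 + 58.11 + 917.3 = 975.7 d
K_eq = L_total / Σ(L/K) = 1157.1 / 975.7 = 1.186 m/d
q = K_eq · i = 1.186 × 9.5e-4 = 0.001127 m/d (same in every zone)
Zone A: v = q/n = 0.001127/0.31 = 0.003634 m/d → t_A = 46.1/0.003634 = 12690 d
Zone B: v = q/n = 0.001127/0.30 = 0.003755 m/d → t_B = 645/0.003755 = 171800 d
Zone C: v = q/n = 0.001127/0.25 = 0.004506 m/d → t_C = 466/0.004506 = 103400 d
Total t = 12690 + 171800 + 103400 = 287900 d
   = 287900 / 365 = 789 yr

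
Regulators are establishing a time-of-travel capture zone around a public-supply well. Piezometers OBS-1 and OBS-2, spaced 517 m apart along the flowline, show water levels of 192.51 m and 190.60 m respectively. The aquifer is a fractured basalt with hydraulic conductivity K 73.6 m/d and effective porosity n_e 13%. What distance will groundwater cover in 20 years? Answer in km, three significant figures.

Hydraulic gradient i = (192.51 − 190.60) / 517 = 1.91 / 517 = 0.003694
Specific discharge q = 73.6 × 0.003694 = 0.2719 m/d
v = Ki/n = 73.6·0.003694/0.13 = 2.092 m/d
T = 20 yr × 365 = 7300 d
L = v × T = 2.092 × 7300 = 15270 m
   = 15.3 km

15.3 km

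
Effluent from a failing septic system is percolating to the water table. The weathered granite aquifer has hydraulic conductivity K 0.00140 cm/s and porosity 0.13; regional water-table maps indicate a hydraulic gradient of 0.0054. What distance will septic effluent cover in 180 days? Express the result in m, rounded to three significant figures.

K = 0.00140 cm/s × 864 = 1.210 m/d
Darcy flux q = K·i = 1.210 × 0.0054 = 0.006532 m/d
v = Ki/n = 1.210·0.0054/0.13 = 0.05024 m/d
L = v × T = 0.05024 × 180 = 9.044 m

9.04 m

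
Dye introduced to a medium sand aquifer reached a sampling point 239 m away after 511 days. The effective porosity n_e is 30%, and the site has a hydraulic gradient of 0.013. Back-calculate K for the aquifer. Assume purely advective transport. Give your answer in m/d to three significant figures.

v = L / t = 239 / 511 = 0.4677 m/d
K = v · n / i = 0.4677 × 0.30 / 0.013 = 10.8 m/d

10.8 m/d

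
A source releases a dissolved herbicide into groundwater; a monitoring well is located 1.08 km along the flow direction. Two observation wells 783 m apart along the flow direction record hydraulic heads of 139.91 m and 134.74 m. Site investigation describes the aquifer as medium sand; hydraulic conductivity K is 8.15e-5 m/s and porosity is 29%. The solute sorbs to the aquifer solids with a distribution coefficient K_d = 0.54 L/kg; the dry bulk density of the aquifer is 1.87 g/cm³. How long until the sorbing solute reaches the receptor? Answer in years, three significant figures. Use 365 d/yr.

Hydraulic gradient i = (139.91 − 134.74) / 783 = 5.17 / 783 = 0.006603
K = 8.15e-5 m/s × 86400 s/d = 7.042 m/d
Specific discharge q = 7.042 × 0.006603 = 0.04649 m/d
v_s = q/n_e = 0.04649/0.29 = 0.1603 m/d
Retardation R = 1 + ρ_b·K_d/n = 1 + 1.87×0.54/0.29 = 4.482
Contaminant velocity v_c = v/R = 0.1603/4.482 = 0.03577 m/d
L = 1.08 km = 1080 m
t = L/v_c = 1080/0.03577 = 30190 d
   = 30190/365 = 82.7 yr

82.7 years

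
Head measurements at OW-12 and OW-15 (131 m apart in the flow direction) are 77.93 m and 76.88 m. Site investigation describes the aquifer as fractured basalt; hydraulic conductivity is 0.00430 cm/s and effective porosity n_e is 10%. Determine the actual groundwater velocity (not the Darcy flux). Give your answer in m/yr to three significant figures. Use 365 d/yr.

Hydraulic gradient i = (77.93 − 76.88) / 131 = 1.05 / 131 = 0.008015
K = 0.00430 cm/s × 864 = 3.715 m/d
q = Ki = 3.715 × 0.008015 = 0.02978 m/d
v = Ki/n = 3.715·0.008015/0.10 = 0.2978 m/d
   = 0.2978 × 365 = 109 m/yr

109 m/yr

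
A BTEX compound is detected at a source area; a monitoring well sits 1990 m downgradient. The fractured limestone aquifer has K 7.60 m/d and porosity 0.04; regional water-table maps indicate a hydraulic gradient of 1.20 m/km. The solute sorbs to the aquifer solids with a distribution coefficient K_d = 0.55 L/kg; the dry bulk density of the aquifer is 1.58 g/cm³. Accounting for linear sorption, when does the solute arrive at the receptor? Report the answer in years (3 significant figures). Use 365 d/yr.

q = Ki = 7.60 × 0.0012 = 0.009120 m/d
v = Ki/n = 7.60·0.0012/0.04 = 0.2280 m/d
Retardation R = 1 + ρ_b·K_d/n = 1 + 1.58×0.55/0.04 = 22.73
Contaminant velocity v_c = v/R = 0.2280/22.73 = 0.01003 m/d
t = L/v_c = 1990/0.01003 = 198300 d
   = 198300/365 = 543 yr

543 years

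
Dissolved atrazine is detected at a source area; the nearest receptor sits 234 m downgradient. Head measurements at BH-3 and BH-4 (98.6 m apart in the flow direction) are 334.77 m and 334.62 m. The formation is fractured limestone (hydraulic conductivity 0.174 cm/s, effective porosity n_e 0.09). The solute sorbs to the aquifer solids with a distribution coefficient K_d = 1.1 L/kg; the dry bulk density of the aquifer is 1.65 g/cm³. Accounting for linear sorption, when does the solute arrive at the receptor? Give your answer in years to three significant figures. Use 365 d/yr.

5.34 years

Hydraulic gradient i = (334.77 − 334.62) / 98.6 = 0.15 / 98.6 = 0.001521
K = 0.174 cm/s × 864 = 150.3 m/d
q = Ki = 150.3 × 0.001521 = 0.2287 m/d
Seepage velocity v = q / n = 0.2287 / 0.09 = 2.541 m/d
Retardation R = 1 + ρ_b·K_d/n = 1 + 1.65×1.1/0.09 = 21.17
Contaminant velocity v_c = v/R = 2.541/21.17 = 0.1201 m/d
t = L/v_c = 234/0.1201 = 1949 d
   = 1949/365 = 5.34 yr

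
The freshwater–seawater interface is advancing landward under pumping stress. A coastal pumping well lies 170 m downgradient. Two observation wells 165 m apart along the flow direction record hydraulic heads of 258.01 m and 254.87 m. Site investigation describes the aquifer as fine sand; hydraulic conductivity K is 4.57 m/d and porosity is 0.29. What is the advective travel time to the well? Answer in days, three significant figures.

Hydraulic gradient i = (258.01 − 254.87) / 165 = 3.14 / 165 = 0.01903
q = Ki = 4.57 × 0.01903 = 0.08697 m/d
v = Ki/n = 4.57·0.01903/0.29 = 0.2999 m/d
t = L / v = 170 / 0.2999 = 566.9 d

567 days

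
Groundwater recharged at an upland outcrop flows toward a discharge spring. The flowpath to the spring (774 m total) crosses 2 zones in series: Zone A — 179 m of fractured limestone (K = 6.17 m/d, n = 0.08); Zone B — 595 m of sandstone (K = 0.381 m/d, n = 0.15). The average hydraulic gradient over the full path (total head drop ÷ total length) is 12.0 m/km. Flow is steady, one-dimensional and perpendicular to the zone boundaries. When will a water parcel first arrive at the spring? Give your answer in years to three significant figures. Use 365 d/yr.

48.6 years

Steady 1-D flow in series ⇒ the Darcy flux q is identical in every zone and the zone head losses add (resistances L/K in series).
Σ(L/K) = 179/6.17 + 595/0.381 = 29.01 + 1562 = 1591 d
K_eq = L_total / Σ(L/K) = 774 / 1591 = 0.4866 m/d
q = K_eq · i = 0.4866 × 0.012 = 0.005839 m/d (same in every zone)
Zone A: v = q/n = 0.005839/0.08 = 0.07299 m/d → t_A = 179/0.07299 = 2452 d
Zone B: v = q/n = 0.005839/0.15 = 0.03893 m/d → t_B = 595/0.03893 = 15290 d
Total t = 2452 + 15290 = 17740 d
   = 17740 / 365 = 48.6 yr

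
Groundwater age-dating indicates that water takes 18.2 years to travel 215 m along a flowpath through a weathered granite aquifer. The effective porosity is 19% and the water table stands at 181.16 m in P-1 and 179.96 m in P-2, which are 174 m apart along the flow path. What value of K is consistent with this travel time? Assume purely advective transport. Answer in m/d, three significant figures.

Hydraulic gradient i = (181.16 − 179.96) / 174 = 1.20 / 174 = 0.006897
t = 18.2 years = 6643 d
v = L / t = 215 / 6643 = 0.03236 m/d
K = v · n / i = 0.03236 × 0.19 / 0.006897 = 0.892 m/d

0.892 m/d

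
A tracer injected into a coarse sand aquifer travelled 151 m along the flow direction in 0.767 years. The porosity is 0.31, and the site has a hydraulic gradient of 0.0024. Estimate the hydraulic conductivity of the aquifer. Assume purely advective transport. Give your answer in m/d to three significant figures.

t = 0.767 years = 280.0 d
v = L / t = 151 / 280.0 = 0.5394 m/d
K = v · n / i = 0.5394 × 0.31 / 0.0024 = 69.7 m/d

69.7 m/d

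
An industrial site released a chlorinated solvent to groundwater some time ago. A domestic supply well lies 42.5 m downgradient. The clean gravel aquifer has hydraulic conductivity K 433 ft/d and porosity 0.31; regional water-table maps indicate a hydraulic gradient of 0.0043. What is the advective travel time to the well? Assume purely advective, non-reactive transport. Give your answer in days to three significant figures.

23.2 days

K = 433 ft/d × 0.3048 = 132.0 m/d
Darcy flux q = K·i = 132.0 × 0.0043 = 0.5675 m/d
v_s = q/n_e = 0.5675/0.31 = 1.831 m/d
t = L / v = 42.5 / 1.831 = 23.22 d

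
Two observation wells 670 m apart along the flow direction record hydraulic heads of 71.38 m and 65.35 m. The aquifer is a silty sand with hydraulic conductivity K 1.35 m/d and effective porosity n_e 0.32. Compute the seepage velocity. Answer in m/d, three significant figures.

Hydraulic gradient i = (71.38 − 65.35) / 670 = 6.03 / 670 = 0.009000
q = Ki = 1.35 × 0.009000 = 0.01215 m/d
v = Ki/n = 1.35·0.009000/0.32 = 0.03797 m/d

0.0380 m/d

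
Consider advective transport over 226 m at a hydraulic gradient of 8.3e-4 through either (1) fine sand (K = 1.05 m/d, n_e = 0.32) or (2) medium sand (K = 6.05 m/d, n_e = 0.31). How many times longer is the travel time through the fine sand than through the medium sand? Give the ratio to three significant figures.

5.95

Unit 1 (fine sand): v = 1.05×8.3e-4/0.32 = 0.002723 m/d, t = 226/0.002723 = 82980 d
Unit 2 (medium sand): v = 6.05×8.3e-4/0.31 = 0.01620 m/d, t = 226/0.01620 = 13950 d
t(fine sand) / t(medium sand) = 82980/13950 = 5.95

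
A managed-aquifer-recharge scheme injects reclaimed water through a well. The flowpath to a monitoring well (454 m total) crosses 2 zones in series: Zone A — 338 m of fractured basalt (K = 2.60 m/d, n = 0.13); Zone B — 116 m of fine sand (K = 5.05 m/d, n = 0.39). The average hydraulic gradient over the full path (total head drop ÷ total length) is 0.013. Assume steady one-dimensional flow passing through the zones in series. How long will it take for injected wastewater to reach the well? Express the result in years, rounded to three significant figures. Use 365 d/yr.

6.33 years

For zones in series the flux q is common to all zones; the equivalent conductivity is the harmonic (thickness-weighted) mean, K_eq = L_total / Σ(L_j/K_j).
Σ(L/K) = 338/2.60 + 116/5.05 = 130.0 + 22.97 = 153.0 d
K_eq = L_total / Σ(L/K) = 454 / 153.0 = 2.968 m/d
q = K_eq · i = 2.968 × 0.013 = 0.03858 m/d (same in every zone)
Zone A: v = q/n = 0.03858/0.13 = 0.2968 m/d → t_A = 338/0.2968 = 1139 d
Zone B: v = q/n = 0.03858/0.39 = 0.09893 m/d → t_B = 116/0.09893 = 1173 d
Total t = 1139 + 1173 = 2311 d
   = 2311 / 365 = 6.33 yr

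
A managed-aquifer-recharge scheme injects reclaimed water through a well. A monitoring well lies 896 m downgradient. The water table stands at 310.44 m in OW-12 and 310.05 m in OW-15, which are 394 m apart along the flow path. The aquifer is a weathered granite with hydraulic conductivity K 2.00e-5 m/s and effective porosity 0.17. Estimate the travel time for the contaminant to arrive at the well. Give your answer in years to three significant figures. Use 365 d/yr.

Hydraulic gradient i = (310.44 − 310.05) / 394 = 0.39 / 394 = 9.898e-4
K = 2.00e-5 m/s × 86400 s/d = 1.728 m/d
Darcy flux q = K·i = 1.728 × 9.898e-4 = 0.001710 m/d
Average linear velocity = 0.001710 / 0.17 = 0.01006 m/d
t = L / v = 896 / 0.01006 = 89050 d
   = 89050 / 365 = 244 yr

244 years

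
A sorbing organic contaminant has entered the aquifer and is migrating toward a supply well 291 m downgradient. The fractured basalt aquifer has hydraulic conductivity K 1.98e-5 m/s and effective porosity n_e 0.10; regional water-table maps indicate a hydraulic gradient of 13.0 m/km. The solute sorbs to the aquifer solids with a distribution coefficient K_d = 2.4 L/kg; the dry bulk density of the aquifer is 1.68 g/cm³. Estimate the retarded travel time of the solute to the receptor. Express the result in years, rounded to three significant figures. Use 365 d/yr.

148 years

K = 1.98e-5 m/s × 86400 s/d = 1.711 m/d
Darcy flux q = K·i = 1.711 × 0.013 = 0.02224 m/d
v = Ki/n = 1.711·0.013/0.10 = 0.2224 m/d
Retardation R = 1 + ρ_b·K_d/n = 1 + 1.68×2.4/0.10 = 41.32
Contaminant velocity v_c = v/R = 0.2224/41.32 = 0.005382 m/d
t = L/v_c = 291/0.005382 = 54070 d
   = 54070/365 = 148 yr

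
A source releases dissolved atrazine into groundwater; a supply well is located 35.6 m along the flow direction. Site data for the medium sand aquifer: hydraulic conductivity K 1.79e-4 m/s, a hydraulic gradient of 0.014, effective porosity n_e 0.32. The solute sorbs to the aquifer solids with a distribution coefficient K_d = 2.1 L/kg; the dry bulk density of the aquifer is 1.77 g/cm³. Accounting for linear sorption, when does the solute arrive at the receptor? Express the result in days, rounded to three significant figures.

K = 1.79e-4 m/s × 86400 s/d = 15.47 m/d
Specific discharge q = 15.47 × 0.014 = 0.2165 m/d
v_s = q/n_e = 0.2165/0.32 = 0.6766 m/d
Retardation R = 1 + ρ_b·K_d/n = 1 + 1.77×2.1/0.32 = 12.62
Contaminant velocity v_c = v/R = 0.6766/12.62 = 0.05363 m/d
t = L/v_c = 35.6/0.05363 = 663.8 d

664 days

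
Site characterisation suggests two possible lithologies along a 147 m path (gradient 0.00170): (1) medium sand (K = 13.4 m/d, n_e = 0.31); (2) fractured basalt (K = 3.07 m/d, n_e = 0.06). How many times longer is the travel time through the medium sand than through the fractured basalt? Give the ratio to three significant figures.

1.18

Unit 1 (medium sand): v = 13.4×0.0017/0.31 = 0.07348 m/d, t = 147/0.07348 = 2000 d
Unit 2 (fractured basalt): v = 3.07×0.0017/0.06 = 0.08698 m/d, t = 147/0.08698 = 1690 d
t(medium sand) / t(fractured basalt) = 2000/1690 = 1.18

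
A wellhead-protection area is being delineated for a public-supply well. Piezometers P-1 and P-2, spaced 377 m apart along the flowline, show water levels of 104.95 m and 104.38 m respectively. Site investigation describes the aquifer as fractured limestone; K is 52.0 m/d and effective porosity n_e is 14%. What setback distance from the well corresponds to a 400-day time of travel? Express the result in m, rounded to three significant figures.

Hydraulic gradient i = (104.95 − 104.38) / 377 = 0.57 / 377 = 0.001512
Darcy flux q = K·i = 52.0 × 0.001512 = 0.07862 m/d
v_s = q/n_e = 0.07862/0.14 = 0.5616 m/d
L = v × T = 0.5616 × 400 = 224.6 m

225 m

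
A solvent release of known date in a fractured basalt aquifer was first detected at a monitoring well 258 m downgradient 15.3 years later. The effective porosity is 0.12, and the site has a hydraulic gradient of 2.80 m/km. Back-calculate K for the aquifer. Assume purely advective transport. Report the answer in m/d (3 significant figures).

1.98 m/d

t = 15.3 years = 5585 d
v = L / t = 258 / 5585 = 0.04620 m/d
K = v · n / i = 0.04620 × 0.12 / 0.0028 = 1.98 m/d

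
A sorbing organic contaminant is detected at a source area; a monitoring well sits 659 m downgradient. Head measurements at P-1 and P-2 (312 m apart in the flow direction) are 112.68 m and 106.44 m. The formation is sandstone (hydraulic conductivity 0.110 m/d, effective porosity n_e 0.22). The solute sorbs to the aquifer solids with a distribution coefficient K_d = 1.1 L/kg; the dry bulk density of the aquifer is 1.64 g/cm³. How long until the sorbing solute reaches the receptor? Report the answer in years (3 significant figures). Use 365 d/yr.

Hydraulic gradient i = (112.68 − 106.44) / 312 = 6.24 / 312 = 0.02000
q = Ki = 0.110 × 0.02000 = 0.002200 m/d
Average linear velocity = 0.002200 / 0.22 = 0.01000 m/d
Retardation R = 1 + ρ_b·K_d/n = 1 + 1.64×1.1/0.22 = 9.200
Contaminant velocity v_c = v/R = 0.01000/9.200 = 0.001087 m/d
t = L/v_c = 659/0.001087 = 606300 d
   = 606300/365 = 1660 yr

1660 years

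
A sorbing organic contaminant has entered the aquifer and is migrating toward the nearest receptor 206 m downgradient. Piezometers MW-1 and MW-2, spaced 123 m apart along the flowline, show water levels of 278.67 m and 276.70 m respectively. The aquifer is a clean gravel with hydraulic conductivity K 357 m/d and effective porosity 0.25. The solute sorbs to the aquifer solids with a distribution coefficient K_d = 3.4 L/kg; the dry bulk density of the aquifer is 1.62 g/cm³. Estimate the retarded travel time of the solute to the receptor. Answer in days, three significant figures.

207 days

Hydraulic gradient i = (278.67 − 276.70) / 123 = 1.97 / 123 = 0.01602
q = Ki = 357 × 0.01602 = 5.718 m/d
Average linear velocity = 5.718 / 0.25 = 22.87 m/d
Retardation R = 1 + ρ_b·K_d/n = 1 + 1.62×3.4/0.25 = 23.03
Contaminant velocity v_c = v/R = 22.87/23.03 = 0.9930 m/d
t = L/v_c = 206/0.9930 = 207.4 d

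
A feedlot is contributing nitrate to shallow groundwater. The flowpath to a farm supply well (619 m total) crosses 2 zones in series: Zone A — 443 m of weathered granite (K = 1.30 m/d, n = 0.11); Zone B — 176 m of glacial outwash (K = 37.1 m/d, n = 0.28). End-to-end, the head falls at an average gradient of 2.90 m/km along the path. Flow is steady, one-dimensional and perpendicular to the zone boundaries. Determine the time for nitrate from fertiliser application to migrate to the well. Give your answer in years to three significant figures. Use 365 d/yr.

Steady 1-D flow in series ⇒ the Darcy flux q is identical in every zone and the zone head losses add (resistances L/K in series).
Σ(L/K) = 443/1.30 + 176/37.1 = 340.8 + 4.744 = 345.5 d
K_eq = L_total / Σ(L/K) = 619 / 345.5 = 1.792 m/d
q = K_eq · i = 1.792 × 0.0029 = 0.005195 m/d (same in every zone)
Zone A: v = q/n = 0.005195/0.11 = 0.04723 m/d → t_A = 443/0.04723 = 9379 d
Zone B: v = q/n = 0.005195/0.28 = 0.01856 m/d → t_B = 176/0.01856 = 9485 d
Total t = 9379 + 9485 = 18860 d
   = 18860 / 365 = 51.7 yr

51.7 years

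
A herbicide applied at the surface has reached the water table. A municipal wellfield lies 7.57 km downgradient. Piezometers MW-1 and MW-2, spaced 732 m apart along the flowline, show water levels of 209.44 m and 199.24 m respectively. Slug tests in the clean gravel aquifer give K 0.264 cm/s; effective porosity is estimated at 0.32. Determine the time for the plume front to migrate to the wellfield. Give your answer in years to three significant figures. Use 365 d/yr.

2.09 years

Hydraulic gradient i = (209.44 − 199.24) / 732 = 10.20 / 732 = 0.01393
K = 0.264 cm/s × 864 = 228.1 m/d
Darcy flux q = K·i = 228.1 × 0.01393 = 3.178 m/d
Average linear velocity = 3.178 / 0.32 = 9.932 m/d
L = 7.57 km = 7570 m
t = L / v = 7570 / 9.932 = 762.1 d
   = 762.1 / 365 = 2.09 yr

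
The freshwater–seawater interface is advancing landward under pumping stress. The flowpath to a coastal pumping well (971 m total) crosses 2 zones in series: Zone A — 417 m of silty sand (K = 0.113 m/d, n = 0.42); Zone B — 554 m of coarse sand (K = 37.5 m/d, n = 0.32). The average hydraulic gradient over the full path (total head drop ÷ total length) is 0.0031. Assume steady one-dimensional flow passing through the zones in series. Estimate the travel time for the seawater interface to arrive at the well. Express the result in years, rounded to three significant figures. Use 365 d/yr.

1190 years

Continuity: the same q passes through each zone, so ΔH = q·Σ(L_j/K_j) — the zones act as resistances in series.
Σ(L/K) = 417/0.113 + 554/37.5 = 3690 + 14.77 = 3705 d
K_eq = L_total / Σ(L/K) = 971 / 3705 = 0.2621 m/d
q = K_eq · i = 0.2621 × 0.0031 = 8.124e-4 m/d (same in every zone)
Zone A: v = q/n = 8.124e-4/0.42 = 0.001934 m/d → t_A = 417/0.001934 = 215600 d
Zone B: v = q/n = 8.124e-4/0.32 = 0.002539 m/d → t_B = 554/0.002539 = 218200 d
Total t = 215600 + 218200 = 433800 d
   = 433800 / 365 = 1190 yr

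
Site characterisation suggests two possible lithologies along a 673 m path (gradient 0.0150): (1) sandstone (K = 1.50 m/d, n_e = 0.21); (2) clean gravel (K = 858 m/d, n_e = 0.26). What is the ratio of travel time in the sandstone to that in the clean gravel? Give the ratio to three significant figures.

Unit 1 (sandstone): v = 1.50×0.015/0.21 = 0.1071 m/d, t = 673/0.1071 = 6281 d
Unit 2 (clean gravel): v = 858×0.015/0.26 = 49.50 m/d, t = 673/49.50 = 13.60 d
t(sandstone) / t(clean gravel) = 6281/13.60 = 462

462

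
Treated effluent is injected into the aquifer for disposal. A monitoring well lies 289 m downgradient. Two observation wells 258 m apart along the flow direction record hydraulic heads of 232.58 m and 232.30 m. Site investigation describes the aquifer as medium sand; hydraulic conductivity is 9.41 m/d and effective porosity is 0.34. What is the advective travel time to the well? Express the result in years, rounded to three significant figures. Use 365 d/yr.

Hydraulic gradient i = (232.58 − 232.30) / 258 = 0.28 / 258 = 0.001085
Specific discharge q = 9.41 × 0.001085 = 0.01021 m/d
v = Ki/n = 9.41·0.001085/0.34 = 0.03004 m/d
t = L / v = 289 / 0.03004 = 9622 d
   = 9622 / 365 = 26.4 yr

26.4 years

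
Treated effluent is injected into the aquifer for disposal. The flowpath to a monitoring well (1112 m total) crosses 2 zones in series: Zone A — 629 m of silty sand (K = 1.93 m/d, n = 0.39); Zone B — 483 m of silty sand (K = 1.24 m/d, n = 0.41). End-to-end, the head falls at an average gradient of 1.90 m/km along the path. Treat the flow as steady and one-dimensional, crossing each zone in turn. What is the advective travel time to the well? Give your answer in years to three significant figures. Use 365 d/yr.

Steady 1-D flow in series ⇒ the Darcy flux q is identical in every zone and the zone head losses add (resistances L/K in series).
Σ(L/K) = 629/1.93 + 483/1.24 = 325.9 + 389.5 = 715.4 d
K_eq = L_total / Σ(L/K) = 1112 / 715.4 = 1.554 m/d
q = K_eq · i = 1.554 × 0.0019 = 0.002953 m/d (same in every zone)
Zone A: v = q/n = 0.002953/0.39 = 0.007572 m/d → t_A = 629/0.007572 = 83070 d
Zone B: v = q/n = 0.002953/0.41 = 0.007203 m/d → t_B = 483/0.007203 = 67060 d
Total t = 83070 + 67060 = 150100 d
   = 150100 / 365 = 411 yr

411 years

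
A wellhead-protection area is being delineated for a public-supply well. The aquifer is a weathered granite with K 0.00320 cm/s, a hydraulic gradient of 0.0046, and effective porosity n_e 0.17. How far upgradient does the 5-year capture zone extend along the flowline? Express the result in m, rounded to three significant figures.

137 m

K = 0.00320 cm/s × 864 = 2.765 m/d
Darcy flux q = K·i = 2.765 × 0.0046 = 0.01272 m/d
Average linear velocity = 0.01272 / 0.17 = 0.07481 m/d
T = 5 yr × 365 = 1825 d
L = v × T = 0.07481 × 1825 = 136.5 m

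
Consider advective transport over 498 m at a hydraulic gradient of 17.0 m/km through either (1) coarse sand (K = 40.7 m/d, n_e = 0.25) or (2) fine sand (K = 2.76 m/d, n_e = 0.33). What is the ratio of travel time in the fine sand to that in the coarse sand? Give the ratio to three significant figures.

19.5

Unit 1 (coarse sand): v = 40.7×0.017/0.25 = 2.768 m/d, t = 498/2.768 = 179.9 d
Unit 2 (fine sand): v = 2.76×0.017/0.33 = 0.1422 m/d, t = 498/0.1422 = 3503 d
t(fine sand) / t(coarse sand) = 3503/179.9 = 19.5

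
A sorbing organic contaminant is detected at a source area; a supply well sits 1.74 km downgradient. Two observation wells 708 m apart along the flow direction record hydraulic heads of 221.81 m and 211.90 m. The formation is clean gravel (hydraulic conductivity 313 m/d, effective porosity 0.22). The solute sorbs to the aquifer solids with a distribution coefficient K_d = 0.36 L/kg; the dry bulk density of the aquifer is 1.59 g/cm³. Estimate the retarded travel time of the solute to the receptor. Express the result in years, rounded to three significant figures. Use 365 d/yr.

Hydraulic gradient i = (221.81 − 211.90) / 708 = 9.91 / 708 = 0.01400
q = Ki = 313 × 0.01400 = 4.381 m/d
v_s = q/n_e = 4.381/0.22 = 19.91 m/d
Retardation R = 1 + ρ_b·K_d/n = 1 + 1.59×0.36/0.22 = 3.602
Contaminant velocity v_c = v/R = 19.91/3.602 = 5.529 m/d
L = 1.74 km = 1740 m
t = L/v_c = 1740/5.529 = 314.7 d
   = 314.7/365 = 0.862 yr

0.862 years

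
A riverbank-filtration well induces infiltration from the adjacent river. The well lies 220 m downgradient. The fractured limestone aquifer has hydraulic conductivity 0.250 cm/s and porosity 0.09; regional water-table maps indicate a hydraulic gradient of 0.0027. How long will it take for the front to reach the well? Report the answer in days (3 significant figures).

K = 0.250 cm/s × 864 = 216.0 m/d
q = Ki = 216.0 × 0.0027 = 0.5832 m/d
Seepage velocity v = q / n = 0.5832 / 0.09 = 6.480 m/d
t = L / v = 220 / 6.480 = 33.95 d

34.0 days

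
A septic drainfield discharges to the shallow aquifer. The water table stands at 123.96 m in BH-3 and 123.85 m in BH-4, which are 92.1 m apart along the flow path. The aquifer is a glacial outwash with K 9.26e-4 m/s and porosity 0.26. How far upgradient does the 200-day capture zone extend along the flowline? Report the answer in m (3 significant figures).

Hydraulic gradient i = (123.96 − 123.85) / 92.1 = 0.11 / 92.1 = 0.001194
K = 9.26e-4 m/s × 86400 s/d = 80.01 m/d
q = Ki = 80.01 × 0.001194 = 0.09556 m/d
v_s = q/n_e = 0.09556/0.26 = 0.3675 m/d
L = v × T = 0.3675 × 200 = 73.50 m

73.5 m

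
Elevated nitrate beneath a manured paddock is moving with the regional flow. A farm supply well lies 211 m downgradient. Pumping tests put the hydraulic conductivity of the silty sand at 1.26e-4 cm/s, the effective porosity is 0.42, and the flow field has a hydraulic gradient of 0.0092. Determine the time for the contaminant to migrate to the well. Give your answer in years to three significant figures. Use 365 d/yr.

K = 1.26e-4 cm/s × 864 = 0.1089 m/d
Specific discharge q = 0.1089 × 0.0092 = 0.001002 m/d
Seepage velocity v = q / n = 0.001002 / 0.42 = 0.002385 m/d
t = L / v = 211 / 0.002385 = 88480 d
   = 88480 / 365 = 242 yr

242 years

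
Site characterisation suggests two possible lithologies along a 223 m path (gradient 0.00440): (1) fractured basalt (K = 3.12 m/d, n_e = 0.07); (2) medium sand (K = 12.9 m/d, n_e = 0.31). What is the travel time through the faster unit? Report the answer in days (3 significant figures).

1140 days

Unit 1 (fractured basalt): v = 3.12×0.0044/0.07 = 0.1961 m/d, t = 223/0.1961 = 1137 d
Unit 2 (medium sand): v = 12.9×0.0044/0.31 = 0.1831 m/d, t = 223/0.1831 = 1218 d
Faster unit: t = 1140 d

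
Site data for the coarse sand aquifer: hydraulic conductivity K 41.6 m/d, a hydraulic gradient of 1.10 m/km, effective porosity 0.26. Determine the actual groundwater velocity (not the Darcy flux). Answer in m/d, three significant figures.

0.176 m/d

Specific discharge q = 41.6 × 0.0011 = 0.04576 m/d
v = Ki/n = 41.6·0.0011/0.26 = 0.1760 m/d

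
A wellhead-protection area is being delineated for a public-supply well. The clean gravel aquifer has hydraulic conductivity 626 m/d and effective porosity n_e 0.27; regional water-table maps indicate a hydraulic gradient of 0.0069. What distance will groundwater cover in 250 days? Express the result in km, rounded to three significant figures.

Darcy flux q = K·i = 626 × 0.0069 = 4.319 m/d
v = Ki/n = 626·0.0069/0.27 = 16.00 m/d
L = v × T = 16.00 × 250 = 3999 m
   = 4.00 km

4.00 km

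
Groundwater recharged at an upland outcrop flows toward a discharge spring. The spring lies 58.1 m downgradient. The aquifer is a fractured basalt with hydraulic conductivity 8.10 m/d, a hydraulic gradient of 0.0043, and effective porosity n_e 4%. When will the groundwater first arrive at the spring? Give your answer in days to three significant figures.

q = Ki = 8.10 × 0.0043 = 0.03483 m/d
Average linear velocity = 0.03483 / 0.04 = 0.8708 m/d
t = L / v = 58.1 / 0.8708 = 66.72 d

66.7 days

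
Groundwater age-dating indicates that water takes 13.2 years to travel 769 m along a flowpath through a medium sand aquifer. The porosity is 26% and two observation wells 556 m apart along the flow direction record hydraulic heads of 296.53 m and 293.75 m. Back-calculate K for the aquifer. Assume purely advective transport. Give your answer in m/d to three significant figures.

Hydraulic gradient i = (296.53 − 293.75) / 556 = 2.78 / 556 = 0.005000
t = 13.2 years = 4818 d
v = L / t = 769 / 4818 = 0.1596 m/d
K = v · n / i = 0.1596 × 0.26 / 0.005000 = 8.30 m/d

8.30 m/d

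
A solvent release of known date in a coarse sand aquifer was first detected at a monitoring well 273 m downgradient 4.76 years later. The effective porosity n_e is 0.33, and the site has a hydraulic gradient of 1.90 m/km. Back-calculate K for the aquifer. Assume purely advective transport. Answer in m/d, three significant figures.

27.3 m/d

t = 4.76 years = 1737 d
v = L / t = 273 / 1737 = 0.1571 m/d
K = v · n / i = 0.1571 × 0.33 / 0.0019 = 27.3 m/d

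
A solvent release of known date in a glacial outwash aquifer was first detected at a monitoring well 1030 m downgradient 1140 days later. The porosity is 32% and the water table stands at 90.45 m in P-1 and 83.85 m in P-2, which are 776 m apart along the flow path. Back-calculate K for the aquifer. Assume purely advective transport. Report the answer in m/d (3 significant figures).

Hydraulic gradient i = (90.45 − 83.85) / 776 = 6.60 / 776 = 0.008505
v = L / t = 1030 / 1140 = 0.9035 m/d
K = v · n / i = 0.9035 × 0.32 / 0.008505 = 34.0 m/d

34.0 m/d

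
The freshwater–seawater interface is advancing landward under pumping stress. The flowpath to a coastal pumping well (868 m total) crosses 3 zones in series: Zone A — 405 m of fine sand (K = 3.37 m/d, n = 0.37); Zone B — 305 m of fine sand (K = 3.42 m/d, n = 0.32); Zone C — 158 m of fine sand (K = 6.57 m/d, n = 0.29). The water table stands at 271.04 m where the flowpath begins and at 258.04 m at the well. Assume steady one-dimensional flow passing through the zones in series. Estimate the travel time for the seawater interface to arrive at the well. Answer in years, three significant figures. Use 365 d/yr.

Total head drop ΔH = 271.04 − 258.04 = 13.00 m
Continuity: the same q passes through each zone, so ΔH = q·Σ(L_j/K_j) — the zones act as resistances in series.
Σ(L/K) = 405/3.37 + 305/3.42 + 158/6.57 = 120.2 + 89.18 + 24.05 = 233.4 d
q = ΔH / Σ(L/K) = 13.00 / 233.4 = 0.05570 m/d (same in every zone)
Zone A: v = q/n = 0.05570/0.37 = 0.1505 m/d → t_A = 405/0.1505 = 2690 d
Zone B: v = q/n = 0.05570/0.32 = 0.1741 m/d → t_B = 305/0.1741 = 1752 d
Zone C: v = q/n = 0.05570/0.29 = 0.1921 m/d → t_C = 158/0.1921 = 822.7 d
Total t = 2690 + 1752 + 822.7 = 5266 d
   = 5266 / 365 = 14.4 yr

14.4 years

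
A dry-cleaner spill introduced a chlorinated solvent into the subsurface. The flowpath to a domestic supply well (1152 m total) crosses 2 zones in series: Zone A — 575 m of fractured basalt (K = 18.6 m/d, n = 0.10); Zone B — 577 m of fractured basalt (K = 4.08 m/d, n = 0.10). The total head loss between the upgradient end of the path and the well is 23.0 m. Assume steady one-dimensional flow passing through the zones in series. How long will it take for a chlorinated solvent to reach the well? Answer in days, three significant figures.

863 days

Continuity: the same q passes through each zone, so ΔH = q·Σ(L_j/K_j) — the zones act as resistances in series.
Σ(L/K) = 575/18.6 + 577/4.08 = 30.91 + 141.4 = 172.3 d
q = ΔH / Σ(L/K) = 23.0 / 172.3 = 0.1335 m/d (same in every zone)
Zone A: v = q/n = 0.1335/0.10 = 1.335 m/d → t_A = 575/1.335 = 430.8 d
Zone B: v = q/n = 0.1335/0.10 = 1.335 m/d → t_B = 577/1.335 = 432.3 d
Total t = 430.8 + 432.3 = 863.2 d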